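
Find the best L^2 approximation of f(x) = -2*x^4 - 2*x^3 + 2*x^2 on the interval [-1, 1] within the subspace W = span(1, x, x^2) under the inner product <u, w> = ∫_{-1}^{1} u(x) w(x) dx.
g(x) = 2*x^2/7 - 6*x/5 + 6/35

The best approximation g ∈ W is the orthogonal projection of f onto W. Writing g = a_0 + a_1 x + a_2 x^2, the coefficients solve the normal equations G · a = b where
  G_{ij} = <φ_i, φ_j> and b_i = <f, φ_i>, with φ_0 = 1, φ_1 = x, φ_2 = x^2.
G =
  [2, 0, 2/3]
  [0, 2/3, 0]
  [2/3, 0, 2/5],
b = (8/15, -4/5, 8/35).
Solving gives a_0 = 6/35, a_1 = -6/5, a_2 = 2/7, so
  g(x) = 2*x^2/7 - 6*x/5 + 6/35.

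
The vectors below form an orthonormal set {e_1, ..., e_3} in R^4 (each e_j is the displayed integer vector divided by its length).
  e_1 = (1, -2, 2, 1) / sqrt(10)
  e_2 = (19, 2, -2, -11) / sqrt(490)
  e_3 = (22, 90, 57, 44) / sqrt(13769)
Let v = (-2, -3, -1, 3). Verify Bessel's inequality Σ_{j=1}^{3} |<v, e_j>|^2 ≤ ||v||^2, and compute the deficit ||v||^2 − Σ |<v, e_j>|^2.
Σ |<v, e_j>|^2 = 5094/281; ||v||^2 = 23; deficit = 1369/281

Write each e_j = u_j / sqrt(<u_j, u_j>) where u_j is the displayed integer vector. Then <v, e_j> = <v, u_j> / sqrt(<u_j, u_j>), so |<v, e_j>|^2 = <v, u_j>^2 / <u_j, u_j>.
Coefficients: <v, e_1> = 5/sqrt(10), <v, e_2> = -75/sqrt(490), <v, e_3> = -239/sqrt(13769).
Square and sum: Σ |<v, e_j>|^2 = 5094/281.
Compute ||v||^2 = v·v = 23.
Deficit = 23 − 5094/281 = 1369/281 ≥ 0, confirming Bessel's inequality. (The deficit equals ||v − Σ <v,e_j> e_j||^2, the squared distance from v to span{e_j}.)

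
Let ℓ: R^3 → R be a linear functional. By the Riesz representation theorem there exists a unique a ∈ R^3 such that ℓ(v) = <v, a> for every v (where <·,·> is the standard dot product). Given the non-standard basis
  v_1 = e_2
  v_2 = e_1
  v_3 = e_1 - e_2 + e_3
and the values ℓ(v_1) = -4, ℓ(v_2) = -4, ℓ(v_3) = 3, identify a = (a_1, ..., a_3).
a = (-4, -4, 3)

Write a = (a_1, ..., a_3) in the standard basis. For each basis vector v_i, ℓ(v_i) = <v_i, a> is a linear equation in the a_j's. Collect the n equations into a matrix system V a = ℓ, where row i of V is v_i (expressed in the standard basis). Since V is invertible (lower-triangular with 1s on the diagonal, up to permutation), solve by back-substitution:
  V =
[[0, 1, 0],
 [1, 0, 0],
 [1, -1, 1]]
  V a = (-4, -4, 3)
Solving gives a = (-4, -4, 3).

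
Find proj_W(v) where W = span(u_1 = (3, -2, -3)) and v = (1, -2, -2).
proj_W(v) = (39/22, -13/11, -39/22)

Set up U = [u_1 | ... | u_1] ∈ R^(3×1). The projector onto W = col(U) is P = U (U^T U)^(-1) U^T.
Compute U^T U =
  [22],
and U^T v = (13).
Solve U^T U · c = U^T v for the coefficients: c = (13/22). The projection is proj_W(v) = U c.
Check: (v - proj_W(v)) · u_1 = 0  (should be 0).
Result: proj_W(v) = (39/22, -13/11, -39/22).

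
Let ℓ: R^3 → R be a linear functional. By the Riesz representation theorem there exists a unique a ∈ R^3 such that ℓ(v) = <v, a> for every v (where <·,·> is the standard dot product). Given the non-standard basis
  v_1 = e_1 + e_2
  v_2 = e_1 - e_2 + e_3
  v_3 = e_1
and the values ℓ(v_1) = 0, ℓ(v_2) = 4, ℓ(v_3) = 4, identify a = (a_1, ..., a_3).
a = (4, -4, -4)

Write a = (a_1, ..., a_3) in the standard basis. For each basis vector v_i, ℓ(v_i) = <v_i, a> is a linear equation in the a_j's. Collect the n equations into a matrix system V a = ℓ, where row i of V is v_i (expressed in the standard basis). Since V is invertible (lower-triangular with 1s on the diagonal, up to permutation), solve by back-substitution:
  V =
[[1, 1, 0],
 [1, -1, 1],
 [1, 0, 0]]
  V a = (0, 4, 4)
Solving gives a = (4, -4, -4).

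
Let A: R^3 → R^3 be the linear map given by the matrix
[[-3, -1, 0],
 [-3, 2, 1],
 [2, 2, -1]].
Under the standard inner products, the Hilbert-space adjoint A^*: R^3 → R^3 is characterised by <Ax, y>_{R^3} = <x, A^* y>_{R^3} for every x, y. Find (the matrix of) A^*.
A^* = A^T =
[[-3, -3, 2],
 [-1, 2, 2],
 [0, 1, -1]]

For real matrices with standard dot products, the defining identity <Ax, y> = <x, A^* y> gives (Ax)^T y = x^T (A^*) y, i.e. x^T A^T y = x^T (A^*) y. Since this holds for all x, y, we must have A^* = A^T. Therefore
A^* =
[[-3, -3, 2],
 [-1, 2, 2],
 [0, 1, -1]].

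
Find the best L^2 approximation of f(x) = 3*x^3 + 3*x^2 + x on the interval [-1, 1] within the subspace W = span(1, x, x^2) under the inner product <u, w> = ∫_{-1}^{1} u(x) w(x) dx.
g(x) = 3*x^2 + 14*x/5

The best approximation g ∈ W is the orthogonal projection of f onto W. Writing g = a_0 + a_1 x + a_2 x^2, the coefficients solve the normal equations G · a = b where
  G_{ij} = <φ_i, φ_j> and b_i = <f, φ_i>, with φ_0 = 1, φ_1 = x, φ_2 = x^2.
G =
  [2, 0, 2/3]
  [0, 2/3, 0]
  [2/3, 0, 2/5],
b = (2, 28/15, 6/5).
Solving gives a_0 = 0, a_1 = 14/5, a_2 = 3, so
  g(x) = 3*x^2 + 14*x/5.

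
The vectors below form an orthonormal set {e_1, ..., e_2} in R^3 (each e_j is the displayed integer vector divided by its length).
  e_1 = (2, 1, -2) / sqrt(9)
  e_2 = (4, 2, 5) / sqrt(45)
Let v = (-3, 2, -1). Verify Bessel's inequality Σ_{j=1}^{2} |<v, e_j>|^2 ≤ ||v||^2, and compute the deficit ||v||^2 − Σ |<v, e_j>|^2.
Σ |<v, e_j>|^2 = 21/5; ||v||^2 = 14; deficit = 49/5

Write each e_j = u_j / sqrt(<u_j, u_j>) where u_j is the displayed integer vector. Then <v, e_j> = <v, u_j> / sqrt(<u_j, u_j>), so |<v, e_j>|^2 = <v, u_j>^2 / <u_j, u_j>.
Coefficients: <v, e_1> = -2/sqrt(9), <v, e_2> = -13/sqrt(45).
Square and sum: Σ |<v, e_j>|^2 = 21/5.
Compute ||v||^2 = v·v = 14.
Deficit = 14 − 21/5 = 49/5 ≥ 0, confirming Bessel's inequality. (The deficit equals ||v − Σ <v,e_j> e_j||^2, the squared distance from v to span{e_j}.)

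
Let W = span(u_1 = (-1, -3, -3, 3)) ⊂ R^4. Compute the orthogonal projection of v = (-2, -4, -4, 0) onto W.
proj_W(v) = (-13/14, -39/14, -39/14, 39/14)

Set up U = [u_1 | ... | u_1] ∈ R^(4×1). The projector onto W = col(U) is P = U (U^T U)^(-1) U^T.
Compute U^T U =
  [28],
and U^T v = (26).
Solve U^T U · c = U^T v for the coefficients: c = (13/14). The projection is proj_W(v) = U c.
Check: (v - proj_W(v)) · u_1 = 0  (should be 0).
Result: proj_W(v) = (-13/14, -39/14, -39/14, 39/14).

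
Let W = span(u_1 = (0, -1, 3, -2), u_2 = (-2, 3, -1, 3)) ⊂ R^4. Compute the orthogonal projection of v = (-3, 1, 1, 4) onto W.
proj_W(v) = (-208/89, 261/89, 49/89, 210/89)

Set up U = [u_1 | ... | u_2] ∈ R^(4×2). The projector onto W = col(U) is P = U (U^T U)^(-1) U^T.
Compute U^T U =
  [14, -12]
  [-12, 23],
and U^T v = (-6, 20).
Solve U^T U · c = U^T v for the coefficients: c = (51/89, 104/89). The projection is proj_W(v) = U c.
Check: (v - proj_W(v)) · u_1 = 0  (should be 0).
Check: (v - proj_W(v)) · u_2 = 0  (should be 0).
Result: proj_W(v) = (-208/89, 261/89, 49/89, 210/89).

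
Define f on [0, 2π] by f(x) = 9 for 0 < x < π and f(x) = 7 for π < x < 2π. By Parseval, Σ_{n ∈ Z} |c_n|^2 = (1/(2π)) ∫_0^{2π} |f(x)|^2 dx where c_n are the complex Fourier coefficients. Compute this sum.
Σ |c_n|^2 = 65

Parseval equates the L^2 energy of f (normalised by 1/(2π)) with the ℓ^2 sum of its Fourier coefficients: (1/(2π)) ∫_0^{2π} |f|^2 = Σ |c_n|^2.
Compute the left side: (1/(2π)) [∫_0^π 9^2 dx + ∫_π^{2π} 7^2 dx] = (1/(2π)) · (81π + 49π) = (81 + 49)/2 = 65.
So Σ_{n ∈ Z} |c_n|^2 = 65.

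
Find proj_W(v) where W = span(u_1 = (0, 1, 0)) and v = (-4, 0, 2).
proj_W(v) = (0, 0, 0)

Set up U = [u_1 | ... | u_1] ∈ R^(3×1). The projector onto W = col(U) is P = U (U^T U)^(-1) U^T.
Compute U^T U =
  [1],
and U^T v = (0).
Solve U^T U · c = U^T v for the coefficients: c = (0). The projection is proj_W(v) = U c.
Check: (v - proj_W(v)) · u_1 = 0  (should be 0).
Result: proj_W(v) = (0, 0, 0).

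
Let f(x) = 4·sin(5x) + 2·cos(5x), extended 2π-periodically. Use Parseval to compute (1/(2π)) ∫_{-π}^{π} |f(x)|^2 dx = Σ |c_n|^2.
Σ |c_n|^2 = 10

Expand |f|^2 and use orthogonality of {sin(nx), cos(mx)} on [-π, π]:
  ∫_{-π}^{π} sin(nx)^2 dx = π, ∫ cos(mx)^2 dx = π, and cross terms integrate to 0.
So ∫_{-π}^{π} f(x)^2 dx = 4^2 · π + 2^2 · π = (16 + 4)π.
Divide by 2π: (16 + 4)/2 = 10.
By Parseval, this equals Σ |c_n|^2.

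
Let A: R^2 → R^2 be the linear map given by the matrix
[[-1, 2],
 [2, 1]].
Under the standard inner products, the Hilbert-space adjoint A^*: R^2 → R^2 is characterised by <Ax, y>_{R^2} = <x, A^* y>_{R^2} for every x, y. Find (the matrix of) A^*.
A^* = A^T =
[[-1, 2],
 [2, 1]]

For real matrices with standard dot products, the defining identity <Ax, y> = <x, A^* y> gives (Ax)^T y = x^T (A^*) y, i.e. x^T A^T y = x^T (A^*) y. Since this holds for all x, y, we must have A^* = A^T. Therefore
A^* =
[[-1, 2],
 [2, 1]].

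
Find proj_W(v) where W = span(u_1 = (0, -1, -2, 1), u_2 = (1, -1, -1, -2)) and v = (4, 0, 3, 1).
proj_W(v) = (-1/41, 35/41, 69/41, -32/41)

Set up U = [u_1 | ... | u_2] ∈ R^(4×2). The projector onto W = col(U) is P = U (U^T U)^(-1) U^T.
Compute U^T U =
  [6, 1]
  [1, 7],
and U^T v = (-5, -1).
Solve U^T U · c = U^T v for the coefficients: c = (-34/41, -1/41). The projection is proj_W(v) = U c.
Check: (v - proj_W(v)) · u_1 = 0  (should be 0).
Check: (v - proj_W(v)) · u_2 = 0  (should be 0).
Result: proj_W(v) = (-1/41, 35/41, 69/41, -32/41).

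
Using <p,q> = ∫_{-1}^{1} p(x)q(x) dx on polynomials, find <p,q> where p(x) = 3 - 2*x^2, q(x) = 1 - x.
<p,q> = 14/3

Expand the product: p(x)·q(x) = 2*x^3 - 2*x^2 - 3*x + 3.
∫_{-1}^{1} of each monomial x^k gives [2/(k+1) if k even, 0 if k odd]. Integrating term-by-term (or equivalently evaluating the antiderivative F(x) = x^4/2 - 2*x^3/3 - 3*x^2/2 + 3*x at the endpoints):
  F(1) − F(−1) = 4/3 − (-10/3) = 14/3.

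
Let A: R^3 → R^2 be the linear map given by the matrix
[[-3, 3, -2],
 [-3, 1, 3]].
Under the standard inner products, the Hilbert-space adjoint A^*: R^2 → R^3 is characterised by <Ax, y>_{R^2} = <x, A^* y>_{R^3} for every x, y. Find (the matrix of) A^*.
A^* = A^T =
[[-3, -3],
 [3, 1],
 [-2, 3]]

For real matrices with standard dot products, the defining identity <Ax, y> = <x, A^* y> gives (Ax)^T y = x^T (A^*) y, i.e. x^T A^T y = x^T (A^*) y. Since this holds for all x, y, we must have A^* = A^T. Therefore
A^* =
[[-3, -3],
 [3, 1],
 [-2, 3]].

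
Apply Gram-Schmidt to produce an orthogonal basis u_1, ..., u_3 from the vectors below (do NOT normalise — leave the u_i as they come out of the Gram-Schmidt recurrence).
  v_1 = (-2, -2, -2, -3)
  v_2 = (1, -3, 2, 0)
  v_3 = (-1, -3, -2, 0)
Orthogonal basis:
  u_1 = (-2, -2, -2, -3)
  u_2 = (1, -3, 2, 0)
  u_3 = (-1/7, -1, -10/7, 12/7)

Apply the Gram-Schmidt recurrence
  u_1 = v_1
  u_i = v_i − Σ_{j<i} ((v_i · u_j) / (u_j · u_j)) · u_j.

Step by step this gives:
  u_1 = (-2, -2, -2, -3)
  u_2 = (1, -3, 2, 0)
  u_3 = (-1/7, -1, -10/7, 12/7)

Orthogonality check:
  u_2 · u_1 = 0 (should be 0)
  u_3 · u_1 = 0 (should be 0)
  u_3 · u_2 = 0 (should be 0)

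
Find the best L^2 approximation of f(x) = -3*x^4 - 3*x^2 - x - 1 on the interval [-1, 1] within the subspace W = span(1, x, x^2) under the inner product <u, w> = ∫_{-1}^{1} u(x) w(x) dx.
g(x) = -39*x^2/7 - x - 26/35

The best approximation g ∈ W is the orthogonal projection of f onto W. Writing g = a_0 + a_1 x + a_2 x^2, the coefficients solve the normal equations G · a = b where
  G_{ij} = <φ_i, φ_j> and b_i = <f, φ_i>, with φ_0 = 1, φ_1 = x, φ_2 = x^2.
G =
  [2, 0, 2/3]
  [0, 2/3, 0]
  [2/3, 0, 2/5],
b = (-26/5, -2/3, -286/105).
Solving gives a_0 = -26/35, a_1 = -1, a_2 = -39/7, so
  g(x) = -39*x^2/7 - x - 26/35.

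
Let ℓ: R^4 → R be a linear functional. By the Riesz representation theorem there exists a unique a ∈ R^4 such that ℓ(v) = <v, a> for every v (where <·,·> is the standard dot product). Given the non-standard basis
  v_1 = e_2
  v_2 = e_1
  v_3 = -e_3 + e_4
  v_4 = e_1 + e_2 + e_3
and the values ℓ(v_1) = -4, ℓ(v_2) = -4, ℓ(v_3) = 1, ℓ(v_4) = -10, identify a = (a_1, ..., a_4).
a = (-4, -4, -2, -1)

Write a = (a_1, ..., a_4) in the standard basis. For each basis vector v_i, ℓ(v_i) = <v_i, a> is a linear equation in the a_j's. Collect the n equations into a matrix system V a = ℓ, where row i of V is v_i (expressed in the standard basis). Since V is invertible (lower-triangular with 1s on the diagonal, up to permutation), solve by back-substitution:
  V =
[[0, 1, 0, 0],
 [1, 0, 0, 0],
 [0, 0, -1, 1],
 [1, 1, 1, 0]]
  V a = (-4, -4, 1, -10)
Solving gives a = (-4, -4, -2, -1).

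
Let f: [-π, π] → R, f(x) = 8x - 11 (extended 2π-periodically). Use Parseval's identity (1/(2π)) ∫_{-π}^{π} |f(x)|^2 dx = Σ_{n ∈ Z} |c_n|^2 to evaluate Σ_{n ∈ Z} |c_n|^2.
Σ |c_n|^2 = 64π^2/3 + 121

Expand and integrate term by term over [-π, π]:
  ∫ (8x)^2 dx = 64·(2π^3/3); ∫ 2·8·(-11)·x dx = 0 (odd integrand); ∫ (-11)^2 dx = 121·2π.
So (1/(2π)) ∫_{-π}^{π} (8x - 11)^2 dx = 64π^2/3 + 121 = 64π^2/3 + 121.
Parseval ⇒ Σ |c_n|^2 = 64π^2/3 + 121.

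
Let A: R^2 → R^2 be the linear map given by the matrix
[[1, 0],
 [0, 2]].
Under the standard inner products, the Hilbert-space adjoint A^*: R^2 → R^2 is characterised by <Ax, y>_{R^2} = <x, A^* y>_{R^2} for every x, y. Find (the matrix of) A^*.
A^* = A^T =
[[1, 0],
 [0, 2]]

For real matrices with standard dot products, the defining identity <Ax, y> = <x, A^* y> gives (Ax)^T y = x^T (A^*) y, i.e. x^T A^T y = x^T (A^*) y. Since this holds for all x, y, we must have A^* = A^T. Therefore
A^* =
[[1, 0],
 [0, 2]].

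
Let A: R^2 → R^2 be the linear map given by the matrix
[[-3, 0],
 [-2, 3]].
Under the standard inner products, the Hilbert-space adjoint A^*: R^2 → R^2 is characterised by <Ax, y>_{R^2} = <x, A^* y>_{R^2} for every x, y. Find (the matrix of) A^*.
A^* = A^T =
[[-3, -2],
 [0, 3]]

For real matrices with standard dot products, the defining identity <Ax, y> = <x, A^* y> gives (Ax)^T y = x^T (A^*) y, i.e. x^T A^T y = x^T (A^*) y. Since this holds for all x, y, we must have A^* = A^T. Therefore
A^* =
[[-3, -2],
 [0, 3]].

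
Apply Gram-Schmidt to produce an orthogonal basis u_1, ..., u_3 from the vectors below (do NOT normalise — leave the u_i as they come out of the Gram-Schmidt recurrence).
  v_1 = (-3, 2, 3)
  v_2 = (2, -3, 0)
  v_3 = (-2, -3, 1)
Orthogonal basis:
  u_1 = (-3, 2, 3)
  u_2 = (4/11, -21/11, 18/11)
  u_3 = (-279/142, -93/71, -155/142)

Apply the Gram-Schmidt recurrence
  u_1 = v_1
  u_i = v_i − Σ_{j<i} ((v_i · u_j) / (u_j · u_j)) · u_j.

Step by step this gives:
  u_1 = (-3, 2, 3)
  u_2 = (4/11, -21/11, 18/11)
  u_3 = (-279/142, -93/71, -155/142)

Orthogonality check:
  u_2 · u_1 = 0 (should be 0)
  u_3 · u_1 = 0 (should be 0)
  u_3 · u_2 = 0 (should be 0)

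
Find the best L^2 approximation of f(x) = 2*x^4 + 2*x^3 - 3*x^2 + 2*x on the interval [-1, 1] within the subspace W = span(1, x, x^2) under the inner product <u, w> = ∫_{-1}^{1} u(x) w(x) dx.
g(x) = -9*x^2/7 + 16*x/5 - 6/35

The best approximation g ∈ W is the orthogonal projection of f onto W. Writing g = a_0 + a_1 x + a_2 x^2, the coefficients solve the normal equations G · a = b where
  G_{ij} = <φ_i, φ_j> and b_i = <f, φ_i>, with φ_0 = 1, φ_1 = x, φ_2 = x^2.
G =
  [2, 0, 2/3]
  [0, 2/3, 0]
  [2/3, 0, 2/5],
b = (-6/5, 32/15, -22/35).
Solving gives a_0 = -6/35, a_1 = 16/5, a_2 = -9/7, so
  g(x) = -9*x^2/7 + 16*x/5 - 6/35.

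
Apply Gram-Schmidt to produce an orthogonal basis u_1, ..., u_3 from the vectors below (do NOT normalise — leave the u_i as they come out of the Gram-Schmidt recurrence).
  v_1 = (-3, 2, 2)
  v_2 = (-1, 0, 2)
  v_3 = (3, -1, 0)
Orthogonal basis:
  u_1 = (-3, 2, 2)
  u_2 = (4/17, -14/17, 20/17)
  u_3 = (8/9, 8/9, 4/9)

Apply the Gram-Schmidt recurrence
  u_1 = v_1
  u_i = v_i − Σ_{j<i} ((v_i · u_j) / (u_j · u_j)) · u_j.

Step by step this gives:
  u_1 = (-3, 2, 2)
  u_2 = (4/17, -14/17, 20/17)
  u_3 = (8/9, 8/9, 4/9)

Orthogonality check:
  u_2 · u_1 = 0 (should be 0)
  u_3 · u_1 = 0 (should be 0)
  u_3 · u_2 = 0 (should be 0)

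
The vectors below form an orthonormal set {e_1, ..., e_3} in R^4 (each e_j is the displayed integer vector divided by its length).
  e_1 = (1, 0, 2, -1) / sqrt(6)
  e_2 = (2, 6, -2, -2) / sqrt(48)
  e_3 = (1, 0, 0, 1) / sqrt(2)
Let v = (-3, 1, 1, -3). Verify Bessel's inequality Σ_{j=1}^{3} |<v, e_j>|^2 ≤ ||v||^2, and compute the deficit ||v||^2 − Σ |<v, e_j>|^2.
Σ |<v, e_j>|^2 = 19; ||v||^2 = 20; deficit = 1

Write each e_j = u_j / sqrt(<u_j, u_j>) where u_j is the displayed integer vector. Then <v, e_j> = <v, u_j> / sqrt(<u_j, u_j>), so |<v, e_j>|^2 = <v, u_j>^2 / <u_j, u_j>.
Coefficients: <v, e_1> = 2/sqrt(6), <v, e_2> = 4/sqrt(48), <v, e_3> = -6/sqrt(2).
Square and sum: Σ |<v, e_j>|^2 = 19.
Compute ||v||^2 = v·v = 20.
Deficit = 20 − 19 = 1 ≥ 0, confirming Bessel's inequality. (The deficit equals ||v − Σ <v,e_j> e_j||^2, the squared distance from v to span{e_j}.)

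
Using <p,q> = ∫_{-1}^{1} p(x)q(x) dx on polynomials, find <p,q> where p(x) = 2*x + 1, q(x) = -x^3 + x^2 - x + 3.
<p,q> = 68/15

Expand the product: p(x)·q(x) = -2*x^4 + x^3 - x^2 + 5*x + 3.
∫_{-1}^{1} of each monomial x^k gives [2/(k+1) if k even, 0 if k odd]. Integrating term-by-term (or equivalently evaluating the antiderivative F(x) = -2*x^5/5 + x^4/4 - x^3/3 + 5*x^2/2 + 3*x at the endpoints):
  F(1) − F(−1) = 301/60 − (29/60) = 68/15.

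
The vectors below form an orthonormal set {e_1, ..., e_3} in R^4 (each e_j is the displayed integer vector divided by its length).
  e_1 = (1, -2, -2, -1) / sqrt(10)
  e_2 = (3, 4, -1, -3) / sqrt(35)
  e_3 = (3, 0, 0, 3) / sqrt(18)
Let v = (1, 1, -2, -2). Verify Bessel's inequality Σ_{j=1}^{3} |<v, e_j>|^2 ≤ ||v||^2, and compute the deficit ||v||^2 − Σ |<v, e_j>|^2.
Σ |<v, e_j>|^2 = 66/7; ||v||^2 = 10; deficit = 4/7

Write each e_j = u_j / sqrt(<u_j, u_j>) where u_j is the displayed integer vector. Then <v, e_j> = <v, u_j> / sqrt(<u_j, u_j>), so |<v, e_j>|^2 = <v, u_j>^2 / <u_j, u_j>.
Coefficients: <v, e_1> = 5/sqrt(10), <v, e_2> = 15/sqrt(35), <v, e_3> = -3/sqrt(18).
Square and sum: Σ |<v, e_j>|^2 = 66/7.
Compute ||v||^2 = v·v = 10.
Deficit = 10 − 66/7 = 4/7 ≥ 0, confirming Bessel's inequality. (The deficit equals ||v − Σ <v,e_j> e_j||^2, the squared distance from v to span{e_j}.)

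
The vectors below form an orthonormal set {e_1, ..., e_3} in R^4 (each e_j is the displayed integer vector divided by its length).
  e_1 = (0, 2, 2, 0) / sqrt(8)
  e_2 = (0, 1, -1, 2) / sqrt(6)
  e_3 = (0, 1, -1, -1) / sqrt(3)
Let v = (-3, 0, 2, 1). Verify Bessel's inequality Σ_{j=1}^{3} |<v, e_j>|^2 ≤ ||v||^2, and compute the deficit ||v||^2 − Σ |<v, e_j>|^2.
Σ |<v, e_j>|^2 = 5; ||v||^2 = 14; deficit = 9

Write each e_j = u_j / sqrt(<u_j, u_j>) where u_j is the displayed integer vector. Then <v, e_j> = <v, u_j> / sqrt(<u_j, u_j>), so |<v, e_j>|^2 = <v, u_j>^2 / <u_j, u_j>.
Coefficients: <v, e_1> = 4/sqrt(8), <v, e_2> = 0/sqrt(6), <v, e_3> = -3/sqrt(3).
Square and sum: Σ |<v, e_j>|^2 = 5.
Compute ||v||^2 = v·v = 14.
Deficit = 14 − 5 = 9 ≥ 0, confirming Bessel's inequality. (The deficit equals ||v − Σ <v,e_j> e_j||^2, the squared distance from v to span{e_j}.)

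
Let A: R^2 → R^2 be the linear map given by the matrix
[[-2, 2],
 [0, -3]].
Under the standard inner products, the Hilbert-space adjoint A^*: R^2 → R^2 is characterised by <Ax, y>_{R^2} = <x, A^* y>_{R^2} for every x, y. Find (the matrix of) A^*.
A^* = A^T =
[[-2, 0],
 [2, -3]]

For real matrices with standard dot products, the defining identity <Ax, y> = <x, A^* y> gives (Ax)^T y = x^T (A^*) y, i.e. x^T A^T y = x^T (A^*) y. Since this holds for all x, y, we must have A^* = A^T. Therefore
A^* =
[[-2, 0],
 [2, -3]].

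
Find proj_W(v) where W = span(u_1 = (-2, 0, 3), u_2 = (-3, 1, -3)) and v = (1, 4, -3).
proj_W(v) = (67/238, 97/238, -414/119)

Set up U = [u_1 | ... | u_2] ∈ R^(3×2). The projector onto W = col(U) is P = U (U^T U)^(-1) U^T.
Compute U^T U =
  [13, -3]
  [-3, 19],
and U^T v = (-11, 10).
Solve U^T U · c = U^T v for the coefficients: c = (-179/238, 97/238). The projection is proj_W(v) = U c.
Check: (v - proj_W(v)) · u_1 = 0  (should be 0).
Check: (v - proj_W(v)) · u_2 = 0  (should be 0).
Result: proj_W(v) = (67/238, 97/238, -414/119).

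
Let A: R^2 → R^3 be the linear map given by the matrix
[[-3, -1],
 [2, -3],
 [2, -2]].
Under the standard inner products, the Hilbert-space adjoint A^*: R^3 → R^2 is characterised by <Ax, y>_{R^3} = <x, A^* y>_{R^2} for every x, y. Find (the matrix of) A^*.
A^* = A^T =
[[-3, 2, 2],
 [-1, -3, -2]]

For real matrices with standard dot products, the defining identity <Ax, y> = <x, A^* y> gives (Ax)^T y = x^T (A^*) y, i.e. x^T A^T y = x^T (A^*) y. Since this holds for all x, y, we must have A^* = A^T. Therefore
A^* =
[[-3, 2, 2],
 [-1, -3, -2]].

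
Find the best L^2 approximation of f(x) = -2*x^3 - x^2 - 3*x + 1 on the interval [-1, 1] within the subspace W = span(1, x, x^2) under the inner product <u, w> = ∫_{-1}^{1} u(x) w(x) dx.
g(x) = -x^2 - 21*x/5 + 1

The best approximation g ∈ W is the orthogonal projection of f onto W. Writing g = a_0 + a_1 x + a_2 x^2, the coefficients solve the normal equations G · a = b where
  G_{ij} = <φ_i, φ_j> and b_i = <f, φ_i>, with φ_0 = 1, φ_1 = x, φ_2 = x^2.
G =
  [2, 0, 2/3]
  [0, 2/3, 0]
  [2/3, 0, 2/5],
b = (4/3, -14/5, 4/15).
Solving gives a_0 = 1, a_1 = -21/5, a_2 = -1, so
  g(x) = -x^2 - 21*x/5 + 1.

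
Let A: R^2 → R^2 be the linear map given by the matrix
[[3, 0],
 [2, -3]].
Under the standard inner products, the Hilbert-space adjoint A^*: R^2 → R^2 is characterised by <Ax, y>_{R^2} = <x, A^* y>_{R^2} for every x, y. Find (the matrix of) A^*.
A^* = A^T =
[[3, 2],
 [0, -3]]

For real matrices with standard dot products, the defining identity <Ax, y> = <x, A^* y> gives (Ax)^T y = x^T (A^*) y, i.e. x^T A^T y = x^T (A^*) y. Since this holds for all x, y, we must have A^* = A^T. Therefore
A^* =
[[3, 2],
 [0, -3]].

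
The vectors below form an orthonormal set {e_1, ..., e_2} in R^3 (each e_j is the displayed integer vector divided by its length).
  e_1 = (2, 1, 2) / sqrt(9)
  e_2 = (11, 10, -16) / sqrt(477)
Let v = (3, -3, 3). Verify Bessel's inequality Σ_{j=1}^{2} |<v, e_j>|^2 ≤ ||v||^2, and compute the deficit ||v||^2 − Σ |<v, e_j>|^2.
Σ |<v, e_j>|^2 = 702/53; ||v||^2 = 27; deficit = 729/53

Write each e_j = u_j / sqrt(<u_j, u_j>) where u_j is the displayed integer vector. Then <v, e_j> = <v, u_j> / sqrt(<u_j, u_j>), so |<v, e_j>|^2 = <v, u_j>^2 / <u_j, u_j>.
Coefficients: <v, e_1> = 9/sqrt(9), <v, e_2> = -45/sqrt(477).
Square and sum: Σ |<v, e_j>|^2 = 702/53.
Compute ||v||^2 = v·v = 27.
Deficit = 27 − 702/53 = 729/53 ≥ 0, confirming Bessel's inequality. (The deficit equals ||v − Σ <v,e_j> e_j||^2, the squared distance from v to span{e_j}.)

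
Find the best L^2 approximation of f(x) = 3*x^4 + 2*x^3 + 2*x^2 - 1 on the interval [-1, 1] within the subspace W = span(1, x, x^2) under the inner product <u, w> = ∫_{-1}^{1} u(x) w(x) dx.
g(x) = 32*x^2/7 + 6*x/5 - 44/35

The best approximation g ∈ W is the orthogonal projection of f onto W. Writing g = a_0 + a_1 x + a_2 x^2, the coefficients solve the normal equations G · a = b where
  G_{ij} = <φ_i, φ_j> and b_i = <f, φ_i>, with φ_0 = 1, φ_1 = x, φ_2 = x^2.
G =
  [2, 0, 2/3]
  [0, 2/3, 0]
  [2/3, 0, 2/5],
b = (8/15, 4/5, 104/105).
Solving gives a_0 = -44/35, a_1 = 6/5, a_2 = 32/7, so
  g(x) = 32*x^2/7 + 6*x/5 - 44/35.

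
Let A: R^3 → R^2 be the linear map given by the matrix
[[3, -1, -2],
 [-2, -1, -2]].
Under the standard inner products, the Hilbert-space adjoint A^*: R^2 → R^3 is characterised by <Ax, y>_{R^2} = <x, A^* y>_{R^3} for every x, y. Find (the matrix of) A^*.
A^* = A^T =
[[3, -2],
 [-1, -1],
 [-2, -2]]

For real matrices with standard dot products, the defining identity <Ax, y> = <x, A^* y> gives (Ax)^T y = x^T (A^*) y, i.e. x^T A^T y = x^T (A^*) y. Since this holds for all x, y, we must have A^* = A^T. Therefore
A^* =
[[3, -2],
 [-1, -1],
 [-2, -2]].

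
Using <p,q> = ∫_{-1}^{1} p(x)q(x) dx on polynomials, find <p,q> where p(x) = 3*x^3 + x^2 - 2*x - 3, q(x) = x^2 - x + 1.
<p,q> = -34/5

Expand the product: p(x)·q(x) = 3*x^5 - 2*x^4 + x - 3.
∫_{-1}^{1} of each monomial x^k gives [2/(k+1) if k even, 0 if k odd]. Integrating term-by-term (or equivalently evaluating the antiderivative F(x) = x^6/2 - 2*x^5/5 + x^2/2 - 3*x at the endpoints):
  F(1) − F(−1) = -12/5 − (22/5) = -34/5.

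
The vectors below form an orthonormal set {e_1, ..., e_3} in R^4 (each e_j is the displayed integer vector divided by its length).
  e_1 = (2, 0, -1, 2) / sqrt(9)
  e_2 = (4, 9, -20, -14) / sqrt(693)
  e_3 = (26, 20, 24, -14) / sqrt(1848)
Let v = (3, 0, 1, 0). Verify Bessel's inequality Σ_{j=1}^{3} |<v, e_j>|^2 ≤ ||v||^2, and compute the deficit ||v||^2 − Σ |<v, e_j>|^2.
Σ |<v, e_j>|^2 = 17/2; ||v||^2 = 10; deficit = 3/2

Write each e_j = u_j / sqrt(<u_j, u_j>) where u_j is the displayed integer vector. Then <v, e_j> = <v, u_j> / sqrt(<u_j, u_j>), so |<v, e_j>|^2 = <v, u_j>^2 / <u_j, u_j>.
Coefficients: <v, e_1> = 5/sqrt(9), <v, e_2> = -8/sqrt(693), <v, e_3> = 102/sqrt(1848).
Square and sum: Σ |<v, e_j>|^2 = 17/2.
Compute ||v||^2 = v·v = 10.
Deficit = 10 − 17/2 = 3/2 ≥ 0, confirming Bessel's inequality. (The deficit equals ||v − Σ <v,e_j> e_j||^2, the squared distance from v to span{e_j}.)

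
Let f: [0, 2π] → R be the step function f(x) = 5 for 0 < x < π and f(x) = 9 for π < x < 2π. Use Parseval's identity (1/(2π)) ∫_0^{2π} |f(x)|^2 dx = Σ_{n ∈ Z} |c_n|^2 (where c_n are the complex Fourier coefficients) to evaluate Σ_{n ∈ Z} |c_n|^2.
Σ |c_n|^2 = 53

Parseval equates the L^2 energy of f (normalised by 1/(2π)) with the ℓ^2 sum of its Fourier coefficients: (1/(2π)) ∫_0^{2π} |f|^2 = Σ |c_n|^2.
Compute the left side: (1/(2π)) [∫_0^π 5^2 dx + ∫_π^{2π} 9^2 dx] = (1/(2π)) · (25π + 81π) = (25 + 81)/2 = 53.
So Σ_{n ∈ Z} |c_n|^2 = 53.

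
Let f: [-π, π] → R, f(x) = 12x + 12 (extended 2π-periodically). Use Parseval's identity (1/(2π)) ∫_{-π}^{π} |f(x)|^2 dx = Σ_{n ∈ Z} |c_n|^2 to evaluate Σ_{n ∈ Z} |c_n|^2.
Σ |c_n|^2 = 48π^2 + 144

Expand and integrate term by term over [-π, π]:
  ∫ (12x)^2 dx = 144·(2π^3/3); ∫ 2·12·(12)·x dx = 0 (odd integrand); ∫ 12^2 dx = 144·2π.
So (1/(2π)) ∫_{-π}^{π} (12x + 12)^2 dx = 144π^2/3 + 144 = 48π^2 + 144.
Parseval ⇒ Σ |c_n|^2 = 48π^2 + 144.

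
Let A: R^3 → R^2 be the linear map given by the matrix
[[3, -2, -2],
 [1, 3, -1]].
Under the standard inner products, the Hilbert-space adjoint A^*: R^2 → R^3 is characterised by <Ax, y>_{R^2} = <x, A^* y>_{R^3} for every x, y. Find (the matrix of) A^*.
A^* = A^T =
[[3, 1],
 [-2, 3],
 [-2, -1]]

For real matrices with standard dot products, the defining identity <Ax, y> = <x, A^* y> gives (Ax)^T y = x^T (A^*) y, i.e. x^T A^T y = x^T (A^*) y. Since this holds for all x, y, we must have A^* = A^T. Therefore
A^* =
[[3, 1],
 [-2, 3],
 [-2, -1]].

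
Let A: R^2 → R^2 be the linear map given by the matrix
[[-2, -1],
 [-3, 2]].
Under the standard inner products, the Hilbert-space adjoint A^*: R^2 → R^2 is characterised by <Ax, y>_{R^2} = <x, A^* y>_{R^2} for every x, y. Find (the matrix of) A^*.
A^* = A^T =
[[-2, -3],
 [-1, 2]]

For real matrices with standard dot products, the defining identity <Ax, y> = <x, A^* y> gives (Ax)^T y = x^T (A^*) y, i.e. x^T A^T y = x^T (A^*) y. Since this holds for all x, y, we must have A^* = A^T. Therefore
A^* =
[[-2, -3],
 [-1, 2]].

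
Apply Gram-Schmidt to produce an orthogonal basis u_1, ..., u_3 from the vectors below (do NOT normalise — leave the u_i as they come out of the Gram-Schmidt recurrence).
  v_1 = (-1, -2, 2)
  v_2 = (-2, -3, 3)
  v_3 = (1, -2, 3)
Orthogonal basis:
  u_1 = (-1, -2, 2)
  u_2 = (-4/9, 1/9, -1/9)
  u_3 = (0, 1/2, 1/2)

Apply the Gram-Schmidt recurrence
  u_1 = v_1
  u_i = v_i − Σ_{j<i} ((v_i · u_j) / (u_j · u_j)) · u_j.

Step by step this gives:
  u_1 = (-1, -2, 2)
  u_2 = (-4/9, 1/9, -1/9)
  u_3 = (0, 1/2, 1/2)

Orthogonality check:
  u_2 · u_1 = 0 (should be 0)
  u_3 · u_1 = 0 (should be 0)
  u_3 · u_2 = 0 (should be 0)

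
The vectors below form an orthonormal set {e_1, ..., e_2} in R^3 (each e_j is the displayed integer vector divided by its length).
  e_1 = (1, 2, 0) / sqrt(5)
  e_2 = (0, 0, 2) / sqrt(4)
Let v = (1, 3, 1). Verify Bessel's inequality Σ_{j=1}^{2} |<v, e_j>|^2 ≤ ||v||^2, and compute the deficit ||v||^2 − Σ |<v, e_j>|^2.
Σ |<v, e_j>|^2 = 54/5; ||v||^2 = 11; deficit = 1/5

Write each e_j = u_j / sqrt(<u_j, u_j>) where u_j is the displayed integer vector. Then <v, e_j> = <v, u_j> / sqrt(<u_j, u_j>), so |<v, e_j>|^2 = <v, u_j>^2 / <u_j, u_j>.
Coefficients: <v, e_1> = 7/sqrt(5), <v, e_2> = 2/sqrt(4).
Square and sum: Σ |<v, e_j>|^2 = 54/5.
Compute ||v||^2 = v·v = 11.
Deficit = 11 − 54/5 = 1/5 ≥ 0, confirming Bessel's inequality. (The deficit equals ||v − Σ <v,e_j> e_j||^2, the squared distance from v to span{e_j}.)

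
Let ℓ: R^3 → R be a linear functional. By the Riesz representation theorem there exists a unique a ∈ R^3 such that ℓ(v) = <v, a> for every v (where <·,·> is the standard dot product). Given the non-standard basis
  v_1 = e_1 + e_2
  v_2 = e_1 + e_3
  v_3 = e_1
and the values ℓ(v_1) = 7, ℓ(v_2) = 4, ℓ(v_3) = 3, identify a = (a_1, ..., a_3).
a = (3, 4, 1)

Write a = (a_1, ..., a_3) in the standard basis. For each basis vector v_i, ℓ(v_i) = <v_i, a> is a linear equation in the a_j's. Collect the n equations into a matrix system V a = ℓ, where row i of V is v_i (expressed in the standard basis). Since V is invertible (lower-triangular with 1s on the diagonal, up to permutation), solve by back-substitution:
  V =
[[1, 1, 0],
 [1, 0, 1],
 [1, 0, 0]]
  V a = (7, 4, 3)
Solving gives a = (3, 4, 1).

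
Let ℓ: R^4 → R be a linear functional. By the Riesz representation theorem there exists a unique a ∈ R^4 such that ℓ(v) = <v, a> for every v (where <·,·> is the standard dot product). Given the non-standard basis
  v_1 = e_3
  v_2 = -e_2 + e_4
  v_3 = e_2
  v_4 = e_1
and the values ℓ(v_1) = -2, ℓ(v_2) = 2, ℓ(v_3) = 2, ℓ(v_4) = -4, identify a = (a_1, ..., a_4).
a = (-4, 2, -2, 4)

Write a = (a_1, ..., a_4) in the standard basis. For each basis vector v_i, ℓ(v_i) = <v_i, a> is a linear equation in the a_j's. Collect the n equations into a matrix system V a = ℓ, where row i of V is v_i (expressed in the standard basis). Since V is invertible (lower-triangular with 1s on the diagonal, up to permutation), solve by back-substitution:
  V =
[[0, 0, 1, 0],
 [0, -1, 0, 1],
 [0, 1, 0, 0],
 [1, 0, 0, 0]]
  V a = (-2, 2, 2, -4)
Solving gives a = (-4, 2, -2, 4).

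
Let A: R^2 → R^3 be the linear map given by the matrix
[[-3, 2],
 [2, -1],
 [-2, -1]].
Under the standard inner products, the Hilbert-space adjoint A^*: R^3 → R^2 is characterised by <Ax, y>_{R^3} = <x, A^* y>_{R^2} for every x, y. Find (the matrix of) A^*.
A^* = A^T =
[[-3, 2, -2],
 [2, -1, -1]]

For real matrices with standard dot products, the defining identity <Ax, y> = <x, A^* y> gives (Ax)^T y = x^T (A^*) y, i.e. x^T A^T y = x^T (A^*) y. Since this holds for all x, y, we must have A^* = A^T. Therefore
A^* =
[[-3, 2, -2],
 [2, -1, -1]].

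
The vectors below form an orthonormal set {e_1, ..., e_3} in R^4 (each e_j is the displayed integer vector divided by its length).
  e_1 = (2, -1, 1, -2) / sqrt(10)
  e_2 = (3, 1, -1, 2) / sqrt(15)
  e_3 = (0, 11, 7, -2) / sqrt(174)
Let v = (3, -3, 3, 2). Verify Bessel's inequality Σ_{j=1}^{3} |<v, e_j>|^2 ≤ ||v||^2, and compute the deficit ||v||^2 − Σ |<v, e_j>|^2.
Σ |<v, e_j>|^2 = 323/29; ||v||^2 = 31; deficit = 576/29

Write each e_j = u_j / sqrt(<u_j, u_j>) where u_j is the displayed integer vector. Then <v, e_j> = <v, u_j> / sqrt(<u_j, u_j>), so |<v, e_j>|^2 = <v, u_j>^2 / <u_j, u_j>.
Coefficients: <v, e_1> = 8/sqrt(10), <v, e_2> = 7/sqrt(15), <v, e_3> = -16/sqrt(174).
Square and sum: Σ |<v, e_j>|^2 = 323/29.
Compute ||v||^2 = v·v = 31.
Deficit = 31 − 323/29 = 576/29 ≥ 0, confirming Bessel's inequality. (The deficit equals ||v − Σ <v,e_j> e_j||^2, the squared distance from v to span{e_j}.)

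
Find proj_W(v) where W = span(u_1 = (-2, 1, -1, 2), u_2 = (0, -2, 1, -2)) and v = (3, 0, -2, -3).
proj_W(v) = (124/41, -2/41, 32/41, -64/41)

Set up U = [u_1 | ... | u_2] ∈ R^(4×2). The projector onto W = col(U) is P = U (U^T U)^(-1) U^T.
Compute U^T U =
  [10, -7]
  [-7, 9],
and U^T v = (-10, 4).
Solve U^T U · c = U^T v for the coefficients: c = (-62/41, -30/41). The projection is proj_W(v) = U c.
Check: (v - proj_W(v)) · u_1 = 0  (should be 0).
Check: (v - proj_W(v)) · u_2 = 0  (should be 0).
Result: proj_W(v) = (124/41, -2/41, 32/41, -64/41).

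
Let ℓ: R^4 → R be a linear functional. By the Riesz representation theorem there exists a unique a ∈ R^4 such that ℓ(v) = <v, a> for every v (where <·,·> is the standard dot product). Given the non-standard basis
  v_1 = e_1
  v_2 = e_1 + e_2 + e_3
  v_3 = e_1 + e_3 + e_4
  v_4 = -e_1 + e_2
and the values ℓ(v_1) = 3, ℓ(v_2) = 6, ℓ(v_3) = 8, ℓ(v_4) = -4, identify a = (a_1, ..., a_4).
a = (3, -1, 4, 1)

Write a = (a_1, ..., a_4) in the standard basis. For each basis vector v_i, ℓ(v_i) = <v_i, a> is a linear equation in the a_j's. Collect the n equations into a matrix system V a = ℓ, where row i of V is v_i (expressed in the standard basis). Since V is invertible (lower-triangular with 1s on the diagonal, up to permutation), solve by back-substitution:
  V =
[[1, 0, 0, 0],
 [1, 1, 1, 0],
 [1, 0, 1, 1],
 [-1, 1, 0, 0]]
  V a = (3, 6, 8, -4)
Solving gives a = (3, -1, 4, 1).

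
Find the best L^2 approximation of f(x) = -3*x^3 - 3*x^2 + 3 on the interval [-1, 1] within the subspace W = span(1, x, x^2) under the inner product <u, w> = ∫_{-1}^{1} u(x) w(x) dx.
g(x) = -3*x^2 - 9*x/5 + 3

The best approximation g ∈ W is the orthogonal projection of f onto W. Writing g = a_0 + a_1 x + a_2 x^2, the coefficients solve the normal equations G · a = b where
  G_{ij} = <φ_i, φ_j> and b_i = <f, φ_i>, with φ_0 = 1, φ_1 = x, φ_2 = x^2.
G =
  [2, 0, 2/3]
  [0, 2/3, 0]
  [2/3, 0, 2/5],
b = (4, -6/5, 4/5).
Solving gives a_0 = 3, a_1 = -9/5, a_2 = -3, so
  g(x) = -3*x^2 - 9*x/5 + 3.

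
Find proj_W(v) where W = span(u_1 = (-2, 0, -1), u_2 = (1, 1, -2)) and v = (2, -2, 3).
proj_W(v) = (9/5, -1, 17/5)

Set up U = [u_1 | ... | u_2] ∈ R^(3×2). The projector onto W = col(U) is P = U (U^T U)^(-1) U^T.
Compute U^T U =
  [5, 0]
  [0, 6],
and U^T v = (-7, -6).
Solve U^T U · c = U^T v for the coefficients: c = (-7/5, -1). The projection is proj_W(v) = U c.
Check: (v - proj_W(v)) · u_1 = 0  (should be 0).
Check: (v - proj_W(v)) · u_2 = 0  (should be 0).
Result: proj_W(v) = (9/5, -1, 17/5).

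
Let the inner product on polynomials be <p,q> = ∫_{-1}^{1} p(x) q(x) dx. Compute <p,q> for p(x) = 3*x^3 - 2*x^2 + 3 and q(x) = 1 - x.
<p,q> = 52/15

Expand the product: p(x)·q(x) = -3*x^4 + 5*x^3 - 2*x^2 - 3*x + 3.
∫_{-1}^{1} of each monomial x^k gives [2/(k+1) if k even, 0 if k odd]. Integrating term-by-term (or equivalently evaluating the antiderivative F(x) = -3*x^5/5 + 5*x^4/4 - 2*x^3/3 - 3*x^2/2 + 3*x at the endpoints):
  F(1) − F(−1) = 89/60 − (-119/60) = 52/15.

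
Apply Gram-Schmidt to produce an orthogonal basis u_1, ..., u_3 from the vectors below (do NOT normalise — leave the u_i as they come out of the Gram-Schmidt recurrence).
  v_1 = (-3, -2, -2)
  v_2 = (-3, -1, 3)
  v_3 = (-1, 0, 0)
Orthogonal basis:
  u_1 = (-3, -2, -2)
  u_2 = (-36/17, -7/17, 61/17)
  u_3 = (-32/149, 60/149, -12/149)

Apply the Gram-Schmidt recurrence
  u_1 = v_1
  u_i = v_i − Σ_{j<i} ((v_i · u_j) / (u_j · u_j)) · u_j.

Step by step this gives:
  u_1 = (-3, -2, -2)
  u_2 = (-36/17, -7/17, 61/17)
  u_3 = (-32/149, 60/149, -12/149)

Orthogonality check:
  u_2 · u_1 = 0 (should be 0)
  u_3 · u_1 = 0 (should be 0)
  u_3 · u_2 = 0 (should be 0)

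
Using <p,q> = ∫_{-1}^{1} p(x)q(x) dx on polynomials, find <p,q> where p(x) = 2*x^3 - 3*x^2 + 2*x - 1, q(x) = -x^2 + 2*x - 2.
<p,q> = 212/15

Expand the product: p(x)·q(x) = -2*x^5 + 7*x^4 - 12*x^3 + 11*x^2 - 6*x + 2.
∫_{-1}^{1} of each monomial x^k gives [2/(k+1) if k even, 0 if k odd]. Integrating term-by-term (or equivalently evaluating the antiderivative F(x) = -x^6/3 + 7*x^5/5 - 3*x^4 + 11*x^3/3 - 3*x^2 + 2*x at the endpoints):
  F(1) − F(−1) = 11/15 − (-67/5) = 212/15.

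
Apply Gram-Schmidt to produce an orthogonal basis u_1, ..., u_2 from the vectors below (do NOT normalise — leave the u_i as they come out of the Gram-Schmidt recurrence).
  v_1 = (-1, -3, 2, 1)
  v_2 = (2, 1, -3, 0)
Orthogonal basis:
  u_1 = (-1, -3, 2, 1)
  u_2 = (19/15, -6/5, -23/15, 11/15)

Apply the Gram-Schmidt recurrence
  u_1 = v_1
  u_i = v_i − Σ_{j<i} ((v_i · u_j) / (u_j · u_j)) · u_j.

Step by step this gives:
  u_1 = (-1, -3, 2, 1)
  u_2 = (19/15, -6/5, -23/15, 11/15)

Orthogonality check:
  u_2 · u_1 = 0 (should be 0)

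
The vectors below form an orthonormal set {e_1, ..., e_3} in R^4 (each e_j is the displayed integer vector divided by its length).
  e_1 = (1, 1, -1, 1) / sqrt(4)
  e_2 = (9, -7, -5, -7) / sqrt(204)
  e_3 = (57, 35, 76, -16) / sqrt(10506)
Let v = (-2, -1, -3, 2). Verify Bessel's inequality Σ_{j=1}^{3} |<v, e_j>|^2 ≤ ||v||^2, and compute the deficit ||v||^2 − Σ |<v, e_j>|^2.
Σ |<v, e_j>|^2 = 3587/206; ||v||^2 = 18; deficit = 121/206

Write each e_j = u_j / sqrt(<u_j, u_j>) where u_j is the displayed integer vector. Then <v, e_j> = <v, u_j> / sqrt(<u_j, u_j>), so |<v, e_j>|^2 = <v, u_j>^2 / <u_j, u_j>.
Coefficients: <v, e_1> = 2/sqrt(4), <v, e_2> = -10/sqrt(204), <v, e_3> = -409/sqrt(10506).
Square and sum: Σ |<v, e_j>|^2 = 3587/206.
Compute ||v||^2 = v·v = 18.
Deficit = 18 − 3587/206 = 121/206 ≥ 0, confirming Bessel's inequality. (The deficit equals ||v − Σ <v,e_j> e_j||^2, the squared distance from v to span{e_j}.)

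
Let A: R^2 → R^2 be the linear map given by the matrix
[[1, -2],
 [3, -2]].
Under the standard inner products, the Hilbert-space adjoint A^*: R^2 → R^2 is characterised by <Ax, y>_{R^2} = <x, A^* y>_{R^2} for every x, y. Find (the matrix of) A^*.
A^* = A^T =
[[1, 3],
 [-2, -2]]

For real matrices with standard dot products, the defining identity <Ax, y> = <x, A^* y> gives (Ax)^T y = x^T (A^*) y, i.e. x^T A^T y = x^T (A^*) y. Since this holds for all x, y, we must have A^* = A^T. Therefore
A^* =
[[1, 3],
 [-2, -2]].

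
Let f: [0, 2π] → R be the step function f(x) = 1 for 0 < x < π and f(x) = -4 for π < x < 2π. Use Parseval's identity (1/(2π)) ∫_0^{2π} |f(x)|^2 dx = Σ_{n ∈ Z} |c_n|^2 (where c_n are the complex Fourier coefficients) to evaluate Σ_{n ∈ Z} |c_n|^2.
Σ |c_n|^2 = 17/2

Parseval equates the L^2 energy of f (normalised by 1/(2π)) with the ℓ^2 sum of its Fourier coefficients: (1/(2π)) ∫_0^{2π} |f|^2 = Σ |c_n|^2.
Compute the left side: (1/(2π)) [∫_0^π 1^2 dx + ∫_π^{2π} (-4)^2 dx] = (1/(2π)) · (1π + 16π) = (1 + 16)/2 = 17/2.
So Σ_{n ∈ Z} |c_n|^2 = 17/2.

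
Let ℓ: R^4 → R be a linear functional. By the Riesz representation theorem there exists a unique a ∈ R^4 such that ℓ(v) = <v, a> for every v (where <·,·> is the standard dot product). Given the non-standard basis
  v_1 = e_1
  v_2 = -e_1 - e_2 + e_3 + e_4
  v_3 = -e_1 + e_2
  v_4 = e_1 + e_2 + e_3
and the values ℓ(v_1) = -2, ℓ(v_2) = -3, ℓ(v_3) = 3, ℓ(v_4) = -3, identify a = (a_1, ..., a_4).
a = (-2, 1, -2, -2)

Write a = (a_1, ..., a_4) in the standard basis. For each basis vector v_i, ℓ(v_i) = <v_i, a> is a linear equation in the a_j's. Collect the n equations into a matrix system V a = ℓ, where row i of V is v_i (expressed in the standard basis). Since V is invertible (lower-triangular with 1s on the diagonal, up to permutation), solve by back-substitution:
  V =
[[1, 0, 0, 0],
 [-1, -1, 1, 1],
 [-1, 1, 0, 0],
 [1, 1, 1, 0]]
  V a = (-2, -3, 3, -3)
Solving gives a = (-2, 1, -2, -2).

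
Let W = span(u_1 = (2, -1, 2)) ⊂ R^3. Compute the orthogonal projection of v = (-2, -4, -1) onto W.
proj_W(v) = (-4/9, 2/9, -4/9)

Set up U = [u_1 | ... | u_1] ∈ R^(3×1). The projector onto W = col(U) is P = U (U^T U)^(-1) U^T.
Compute U^T U =
  [9],
and U^T v = (-2).
Solve U^T U · c = U^T v for the coefficients: c = (-2/9). The projection is proj_W(v) = U c.
Check: (v - proj_W(v)) · u_1 = 0  (should be 0).
Result: proj_W(v) = (-4/9, 2/9, -4/9).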